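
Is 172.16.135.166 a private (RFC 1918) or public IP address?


RFC 1918 private ranges:
  10.0.0.0/8 (10.0.0.0 - 10.255.255.255)
  172.16.0.0/12 (172.16.0.0 - 172.31.255.255)
  192.168.0.0/16 (192.168.0.0 - 192.168.255.255)
Private (in 172.16.0.0/12)


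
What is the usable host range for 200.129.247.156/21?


Network: 200.129.240.0
Broadcast: 200.129.247.255
First usable = network + 1
Last usable = broadcast - 1
Range: 200.129.240.1 to 200.129.247.254


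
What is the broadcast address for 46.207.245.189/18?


Network: 46.207.192.0/18
Host bits = 14
Set all host bits to 1:
Broadcast: 46.207.255.255


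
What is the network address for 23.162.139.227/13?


IP:   00010111.10100010.10001011.11100011
Mask: 11111111.11111000.00000000.00000000
AND operation:
Net:  00010111.10100000.00000000.00000000
Network: 23.160.0.0/13


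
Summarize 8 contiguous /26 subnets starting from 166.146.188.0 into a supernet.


Original prefix: /26
Number of subnets: 8 = 2^3
New prefix = 26 - 3 = 23
Supernet: 166.146.188.0/23


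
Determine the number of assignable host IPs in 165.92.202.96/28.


Host bits = 32 - 28 = 4
Total addresses = 2^4 = 16
Usable = total - 2 (network and broadcast)
Usable hosts: 14


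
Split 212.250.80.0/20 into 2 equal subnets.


New prefix = 20 + 1 = 21
Each subnet has 2048 addresses
  212.250.80.0/21
  212.250.88.0/21
Subnets: 212.250.80.0/21, 212.250.88.0/21


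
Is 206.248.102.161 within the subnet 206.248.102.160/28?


Subnet network: 206.248.102.160
Test IP AND mask: 206.248.102.160
Yes, 206.248.102.161 is in 206.248.102.160/28


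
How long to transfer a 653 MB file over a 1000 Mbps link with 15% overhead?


Effective throughput = 1000 * (1 - 15/100) = 850 Mbps
File size in Mb = 653 * 8 = 5224 Mb
Time = 5224 / 850
Time = 6.1459 seconds


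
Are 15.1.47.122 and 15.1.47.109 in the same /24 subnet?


Mask: 255.255.255.0
15.1.47.122 AND mask = 15.1.47.0
15.1.47.109 AND mask = 15.1.47.0
Yes, same subnet (15.1.47.0)


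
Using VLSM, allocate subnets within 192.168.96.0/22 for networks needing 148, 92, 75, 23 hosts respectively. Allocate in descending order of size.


148 hosts -> /24 (254 usable): 192.168.96.0/24
92 hosts -> /25 (126 usable): 192.168.97.0/25
75 hosts -> /25 (126 usable): 192.168.97.128/25
23 hosts -> /27 (30 usable): 192.168.98.0/27
Allocation: 192.168.96.0/24 (148 hosts, 254 usable); 192.168.97.0/25 (92 hosts, 126 usable); 192.168.97.128/25 (75 hosts, 126 usable); 192.168.98.0/27 (23 hosts, 30 usable)


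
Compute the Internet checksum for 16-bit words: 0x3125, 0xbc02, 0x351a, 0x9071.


Sum all words (with carry folding):
+ 0x3125 = 0x3125
+ 0xbc02 = 0xed27
+ 0x351a = 0x2242
+ 0x9071 = 0xb2b3
One's complement: ~0xb2b3
Checksum = 0x4d4c


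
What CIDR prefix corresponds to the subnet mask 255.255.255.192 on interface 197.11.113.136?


Binary: 11111111.11111111.11111111.11000000
Count leading 1s
Prefix: /26


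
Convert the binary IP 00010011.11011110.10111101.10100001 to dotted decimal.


00010011 = 19
11011110 = 222
10111101 = 189
10100001 = 161
IP: 19.222.189.161


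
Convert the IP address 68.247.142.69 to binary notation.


68 = 01000100
247 = 11110111
142 = 10001110
69 = 01000101
Binary: 01000100.11110111.10001110.01000101


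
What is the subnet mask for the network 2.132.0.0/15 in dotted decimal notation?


/15 means 15 network bits, 17 host bits
Binary: 11111111111111100000000000000000
Mask: 255.254.0.0


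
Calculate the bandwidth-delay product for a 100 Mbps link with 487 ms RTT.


BDP = bandwidth * RTT
= 100 Mbps * 487 ms
= 100 * 1e6 * 487 / 1000 bits
= 48700000 bits
= 6087500 bytes
= 5944.8242 KB
BDP = 48700000 bits (6087500 bytes)


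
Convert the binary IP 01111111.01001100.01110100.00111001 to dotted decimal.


01111111 = 127
01001100 = 76
01110100 = 116
00111001 = 57
IP: 127.76.116.57


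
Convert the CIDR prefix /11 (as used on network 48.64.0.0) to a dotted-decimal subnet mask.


/11 means 11 network bits, 21 host bits
Binary: 11111111111000000000000000000000
Mask: 255.224.0.0


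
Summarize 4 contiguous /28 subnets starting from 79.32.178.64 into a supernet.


Original prefix: /28
Number of subnets: 4 = 2^2
New prefix = 28 - 2 = 26
Supernet: 79.32.178.64/26


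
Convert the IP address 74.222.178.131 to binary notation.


74 = 01001010
222 = 11011110
178 = 10110010
131 = 10000011
Binary: 01001010.11011110.10110010.10000011


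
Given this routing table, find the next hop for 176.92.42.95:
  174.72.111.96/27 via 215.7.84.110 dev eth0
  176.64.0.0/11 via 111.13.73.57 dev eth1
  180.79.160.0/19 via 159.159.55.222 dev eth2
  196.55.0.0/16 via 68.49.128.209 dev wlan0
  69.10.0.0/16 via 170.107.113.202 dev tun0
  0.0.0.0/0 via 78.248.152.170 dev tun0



Longest prefix match for 176.92.42.95:
  /27 174.72.111.96: no
  /11 176.64.0.0: MATCH
  /19 180.79.160.0: no
  /16 196.55.0.0: no
  /16 69.10.0.0: no
  /0 0.0.0.0: MATCH
Selected: next-hop 111.13.73.57 via eth1 (matched /11)


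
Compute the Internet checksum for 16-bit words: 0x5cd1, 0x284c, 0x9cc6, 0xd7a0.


Sum all words (with carry folding):
+ 0x5cd1 = 0x5cd1
+ 0x284c = 0x851d
+ 0x9cc6 = 0x21e4
+ 0xd7a0 = 0xf984
One's complement: ~0xf984
Checksum = 0x067b


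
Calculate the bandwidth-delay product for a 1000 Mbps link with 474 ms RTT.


BDP = bandwidth * RTT
= 1000 Mbps * 474 ms
= 1000 * 1e6 * 474 / 1000 bits
= 474000000 bits
= 59250000 bytes
= 57861.3281 KB
BDP = 474000000 bits (59250000 bytes)


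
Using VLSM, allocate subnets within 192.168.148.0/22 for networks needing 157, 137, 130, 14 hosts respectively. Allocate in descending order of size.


157 hosts -> /24 (254 usable): 192.168.148.0/24
137 hosts -> /24 (254 usable): 192.168.149.0/24
130 hosts -> /24 (254 usable): 192.168.150.0/24
14 hosts -> /28 (14 usable): 192.168.151.0/28
Allocation: 192.168.148.0/24 (157 hosts, 254 usable); 192.168.149.0/24 (137 hosts, 254 usable); 192.168.150.0/24 (130 hosts, 254 usable); 192.168.151.0/28 (14 hosts, 14 usable)


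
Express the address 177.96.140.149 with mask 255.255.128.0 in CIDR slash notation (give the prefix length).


Binary: 11111111.11111111.10000000.00000000
Count leading 1s
Prefix: /17


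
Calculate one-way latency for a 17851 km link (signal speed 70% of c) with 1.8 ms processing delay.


Speed = 0.7 * 3e5 km/s = 210000 km/s
Propagation delay = 17851 / 210000 = 0.085 s = 85.0048 ms
Processing delay = 1.8 ms
Total one-way latency = 86.8048 ms


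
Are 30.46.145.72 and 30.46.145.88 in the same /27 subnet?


Mask: 255.255.255.224
30.46.145.72 AND mask = 30.46.145.64
30.46.145.88 AND mask = 30.46.145.64
Yes, same subnet (30.46.145.64)


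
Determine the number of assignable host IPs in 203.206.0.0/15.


Host bits = 32 - 15 = 17
Total addresses = 2^17 = 131072
Usable = total - 2 (network and broadcast)
Usable hosts: 131070


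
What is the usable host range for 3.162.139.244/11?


Network: 3.160.0.0
Broadcast: 3.191.255.255
First usable = network + 1
Last usable = broadcast - 1
Range: 3.160.0.1 to 3.191.255.254


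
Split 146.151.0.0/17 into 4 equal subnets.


New prefix = 17 + 2 = 19
Each subnet has 8192 addresses
  146.151.0.0/19
  146.151.32.0/19
  146.151.64.0/19
  146.151.96.0/19
Subnets: 146.151.0.0/19, 146.151.32.0/19, 146.151.64.0/19, 146.151.96.0/19


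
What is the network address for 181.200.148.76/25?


IP:   10110101.11001000.10010100.01001100
Mask: 11111111.11111111.11111111.10000000
AND operation:
Net:  10110101.11001000.10010100.00000000
Network: 181.200.148.0/25


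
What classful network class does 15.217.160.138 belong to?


First octet: 15
Binary: 00001111
0xxxxxxx -> Class A (1-126)
Class A, default mask 255.0.0.0 (/8)


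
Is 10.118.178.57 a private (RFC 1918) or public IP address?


RFC 1918 private ranges:
  10.0.0.0/8 (10.0.0.0 - 10.255.255.255)
  172.16.0.0/12 (172.16.0.0 - 172.31.255.255)
  192.168.0.0/16 (192.168.0.0 - 192.168.255.255)
Private (in 10.0.0.0/8)


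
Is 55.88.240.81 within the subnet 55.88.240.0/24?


Subnet network: 55.88.240.0
Test IP AND mask: 55.88.240.0
Yes, 55.88.240.81 is in 55.88.240.0/24


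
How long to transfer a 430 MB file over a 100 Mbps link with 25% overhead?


Effective throughput = 100 * (1 - 25/100) = 75 Mbps
File size in Mb = 430 * 8 = 3440 Mb
Time = 3440 / 75
Time = 45.8667 seconds


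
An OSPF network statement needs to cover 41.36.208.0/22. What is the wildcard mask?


Subnet mask: 255.255.252.0
Wildcard = 255.255.255.255 - subnet mask
255 - 255 = 0
255 - 255 = 0
255 - 252 = 3
255 - 0 = 255
Wildcard: 0.0.3.255


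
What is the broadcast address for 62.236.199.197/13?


Network: 62.232.0.0/13
Host bits = 19
Set all host bits to 1:
Broadcast: 62.239.255.255


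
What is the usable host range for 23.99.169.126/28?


Network: 23.99.169.112
Broadcast: 23.99.169.127
First usable = network + 1
Last usable = broadcast - 1
Range: 23.99.169.113 to 23.99.169.126


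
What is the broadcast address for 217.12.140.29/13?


Network: 217.8.0.0/13
Host bits = 19
Set all host bits to 1:
Broadcast: 217.15.255.255


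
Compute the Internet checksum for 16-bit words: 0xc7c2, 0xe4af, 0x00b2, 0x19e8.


Sum all words (with carry folding):
+ 0xc7c2 = 0xc7c2
+ 0xe4af = 0xac72
+ 0x00b2 = 0xad24
+ 0x19e8 = 0xc70c
One's complement: ~0xc70c
Checksum = 0x38f3


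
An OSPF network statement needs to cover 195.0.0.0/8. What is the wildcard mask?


Subnet mask: 255.0.0.0
Wildcard = 255.255.255.255 - subnet mask
255 - 255 = 0
255 - 0 = 255
255 - 0 = 255
255 - 0 = 255
Wildcard: 0.255.255.255


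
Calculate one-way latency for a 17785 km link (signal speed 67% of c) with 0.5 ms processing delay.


Speed = 0.67 * 3e5 km/s = 201000 km/s
Propagation delay = 17785 / 201000 = 0.0885 s = 88.4826 ms
Processing delay = 0.5 ms
Total one-way latency = 88.9826 ms


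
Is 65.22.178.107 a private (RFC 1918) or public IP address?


RFC 1918 private ranges:
  10.0.0.0/8 (10.0.0.0 - 10.255.255.255)
  172.16.0.0/12 (172.16.0.0 - 172.31.255.255)
  192.168.0.0/16 (192.168.0.0 - 192.168.255.255)
Public (not in any RFC 1918 range)


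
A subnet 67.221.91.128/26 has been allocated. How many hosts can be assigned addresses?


Host bits = 32 - 26 = 6
Total addresses = 2^6 = 64
Usable = total - 2 (network and broadcast)
Usable hosts: 62


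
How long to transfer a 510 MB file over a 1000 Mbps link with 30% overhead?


Effective throughput = 1000 * (1 - 30/100) = 700 Mbps
File size in Mb = 510 * 8 = 4080 Mb
Time = 4080 / 700
Time = 5.8286 seconds


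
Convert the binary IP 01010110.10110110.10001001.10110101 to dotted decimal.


01010110 = 86
10110110 = 182
10001001 = 137
10110101 = 181
IP: 86.182.137.181


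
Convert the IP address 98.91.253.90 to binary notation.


98 = 01100010
91 = 01011011
253 = 11111101
90 = 01011010
Binary: 01100010.01011011.11111101.01011010


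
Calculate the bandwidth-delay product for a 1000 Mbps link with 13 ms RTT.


BDP = bandwidth * RTT
= 1000 Mbps * 13 ms
= 1000 * 1e6 * 13 / 1000 bits
= 13000000 bits
= 1625000 bytes
= 1586.9141 KB
BDP = 13000000 bits (1625000 bytes)


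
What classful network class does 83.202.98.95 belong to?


First octet: 83
Binary: 01010011
0xxxxxxx -> Class A (1-126)
Class A, default mask 255.0.0.0 (/8)


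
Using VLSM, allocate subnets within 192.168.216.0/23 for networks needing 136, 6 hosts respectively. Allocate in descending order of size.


136 hosts -> /24 (254 usable): 192.168.216.0/24
6 hosts -> /29 (6 usable): 192.168.217.0/29
Allocation: 192.168.216.0/24 (136 hosts, 254 usable); 192.168.217.0/29 (6 hosts, 6 usable)


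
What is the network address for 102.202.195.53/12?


IP:   01100110.11001010.11000011.00110101
Mask: 11111111.11110000.00000000.00000000
AND operation:
Net:  01100110.11000000.00000000.00000000
Network: 102.192.0.0/12


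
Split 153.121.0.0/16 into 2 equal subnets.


New prefix = 16 + 1 = 17
Each subnet has 32768 addresses
  153.121.0.0/17
  153.121.128.0/17
Subnets: 153.121.0.0/17, 153.121.128.0/17


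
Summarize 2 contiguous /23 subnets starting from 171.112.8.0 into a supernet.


Original prefix: /23
Number of subnets: 2 = 2^1
New prefix = 23 - 1 = 22
Supernet: 171.112.8.0/22


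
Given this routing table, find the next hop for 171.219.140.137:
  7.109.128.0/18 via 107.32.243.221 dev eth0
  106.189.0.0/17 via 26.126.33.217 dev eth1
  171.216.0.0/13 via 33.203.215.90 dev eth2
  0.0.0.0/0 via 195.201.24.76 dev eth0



Longest prefix match for 171.219.140.137:
  /18 7.109.128.0: no
  /17 106.189.0.0: no
  /13 171.216.0.0: MATCH
  /0 0.0.0.0: MATCH
Selected: next-hop 33.203.215.90 via eth2 (matched /13)


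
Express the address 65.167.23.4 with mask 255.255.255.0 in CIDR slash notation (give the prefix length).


Binary: 11111111.11111111.11111111.00000000
Count leading 1s
Prefix: /24


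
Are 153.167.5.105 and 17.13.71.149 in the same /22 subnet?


Mask: 255.255.252.0
153.167.5.105 AND mask = 153.167.4.0
17.13.71.149 AND mask = 17.13.68.0
No, different subnets (153.167.4.0 vs 17.13.68.0)


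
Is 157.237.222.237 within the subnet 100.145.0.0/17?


Subnet network: 100.145.0.0
Test IP AND mask: 157.237.128.0
No, 157.237.222.237 is not in 100.145.0.0/17


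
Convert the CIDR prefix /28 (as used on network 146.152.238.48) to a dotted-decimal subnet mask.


/28 means 28 network bits, 4 host bits
Binary: 11111111111111111111111111110000
Mask: 255.255.255.240


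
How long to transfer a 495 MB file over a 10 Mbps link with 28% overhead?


Effective throughput = 10 * (1 - 28/100) = 7.2 Mbps
File size in Mb = 495 * 8 = 3960 Mb
Time = 3960 / 7.2
Time = 550 seconds


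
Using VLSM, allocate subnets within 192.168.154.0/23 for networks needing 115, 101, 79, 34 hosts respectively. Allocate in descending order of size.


115 hosts -> /25 (126 usable): 192.168.154.0/25
101 hosts -> /25 (126 usable): 192.168.154.128/25
79 hosts -> /25 (126 usable): 192.168.155.0/25
34 hosts -> /26 (62 usable): 192.168.155.128/26
Allocation: 192.168.154.0/25 (115 hosts, 126 usable); 192.168.154.128/25 (101 hosts, 126 usable); 192.168.155.0/25 (79 hosts, 126 usable); 192.168.155.128/26 (34 hosts, 62 usable)


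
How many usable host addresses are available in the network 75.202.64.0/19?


Host bits = 32 - 19 = 13
Total addresses = 2^13 = 8192
Usable = total - 2 (network and broadcast)
Usable hosts: 8190


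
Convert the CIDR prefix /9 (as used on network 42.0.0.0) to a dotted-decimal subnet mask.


/9 means 9 network bits, 23 host bits
Binary: 11111111100000000000000000000000
Mask: 255.128.0.0


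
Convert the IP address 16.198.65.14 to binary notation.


16 = 00010000
198 = 11000110
65 = 01000001
14 = 00001110
Binary: 00010000.11000110.01000001.00001110


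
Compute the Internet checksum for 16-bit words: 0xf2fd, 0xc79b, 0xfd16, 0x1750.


Sum all words (with carry folding):
+ 0xf2fd = 0xf2fd
+ 0xc79b = 0xba99
+ 0xfd16 = 0xb7b0
+ 0x1750 = 0xcf00
One's complement: ~0xcf00
Checksum = 0x30ff


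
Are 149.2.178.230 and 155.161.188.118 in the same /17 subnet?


Mask: 255.255.128.0
149.2.178.230 AND mask = 149.2.128.0
155.161.188.118 AND mask = 155.161.128.0
No, different subnets (149.2.128.0 vs 155.161.128.0)


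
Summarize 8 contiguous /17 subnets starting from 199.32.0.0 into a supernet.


Original prefix: /17
Number of subnets: 8 = 2^3
New prefix = 17 - 3 = 14
Supernet: 199.32.0.0/14


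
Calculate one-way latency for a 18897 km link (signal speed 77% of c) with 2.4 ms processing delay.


Speed = 0.77 * 3e5 km/s = 231000 km/s
Propagation delay = 18897 / 231000 = 0.0818 s = 81.8052 ms
Processing delay = 2.4 ms
Total one-way latency = 84.2052 ms


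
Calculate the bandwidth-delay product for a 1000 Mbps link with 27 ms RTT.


BDP = bandwidth * RTT
= 1000 Mbps * 27 ms
= 1000 * 1e6 * 27 / 1000 bits
= 27000000 bits
= 3375000 bytes
= 3295.8984 KB
BDP = 27000000 bits (3375000 bytes)


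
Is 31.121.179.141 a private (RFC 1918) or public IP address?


RFC 1918 private ranges:
  10.0.0.0/8 (10.0.0.0 - 10.255.255.255)
  172.16.0.0/12 (172.16.0.0 - 172.31.255.255)
  192.168.0.0/16 (192.168.0.0 - 192.168.255.255)
Public (not in any RFC 1918 range)


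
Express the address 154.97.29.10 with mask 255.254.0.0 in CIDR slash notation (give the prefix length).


Binary: 11111111.11111110.00000000.00000000
Count leading 1s
Prefix: /15


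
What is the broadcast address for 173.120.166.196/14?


Network: 173.120.0.0/14
Host bits = 18
Set all host bits to 1:
Broadcast: 173.123.255.255


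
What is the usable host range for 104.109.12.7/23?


Network: 104.109.12.0
Broadcast: 104.109.13.255
First usable = network + 1
Last usable = broadcast - 1
Range: 104.109.12.1 to 104.109.13.254


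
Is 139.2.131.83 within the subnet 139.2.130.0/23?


Subnet network: 139.2.130.0
Test IP AND mask: 139.2.130.0
Yes, 139.2.131.83 is in 139.2.130.0/23


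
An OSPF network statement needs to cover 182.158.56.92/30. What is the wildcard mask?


Subnet mask: 255.255.255.252
Wildcard = 255.255.255.255 - subnet mask
255 - 255 = 0
255 - 255 = 0
255 - 255 = 0
255 - 252 = 3
Wildcard: 0.0.0.3


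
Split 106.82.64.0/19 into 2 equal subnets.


New prefix = 19 + 1 = 20
Each subnet has 4096 addresses
  106.82.64.0/20
  106.82.80.0/20
Subnets: 106.82.64.0/20, 106.82.80.0/20


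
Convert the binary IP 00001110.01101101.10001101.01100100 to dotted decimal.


00001110 = 14
01101101 = 109
10001101 = 141
01100100 = 100
IP: 14.109.141.100


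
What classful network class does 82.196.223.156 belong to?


First octet: 82
Binary: 01010010
0xxxxxxx -> Class A (1-126)
Class A, default mask 255.0.0.0 (/8)


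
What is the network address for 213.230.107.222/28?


IP:   11010101.11100110.01101011.11011110
Mask: 11111111.11111111.11111111.11110000
AND operation:
Net:  11010101.11100110.01101011.11010000
Network: 213.230.107.208/28


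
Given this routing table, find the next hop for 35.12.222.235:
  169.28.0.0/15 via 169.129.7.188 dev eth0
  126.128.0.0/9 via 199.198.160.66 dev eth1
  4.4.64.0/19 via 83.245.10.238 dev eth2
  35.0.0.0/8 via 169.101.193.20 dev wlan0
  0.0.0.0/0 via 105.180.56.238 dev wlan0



Longest prefix match for 35.12.222.235:
  /15 169.28.0.0: no
  /9 126.128.0.0: no
  /19 4.4.64.0: no
  /8 35.0.0.0: MATCH
  /0 0.0.0.0: MATCH
Selected: next-hop 169.101.193.20 via wlan0 (matched /8)


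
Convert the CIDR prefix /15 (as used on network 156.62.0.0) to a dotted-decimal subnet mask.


/15 means 15 network bits, 17 host bits
Binary: 11111111111111100000000000000000
Mask: 255.254.0.0


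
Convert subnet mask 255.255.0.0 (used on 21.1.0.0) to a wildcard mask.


Subnet mask: 255.255.0.0
Wildcard = 255.255.255.255 - subnet mask
255 - 255 = 0
255 - 255 = 0
255 - 0 = 255
255 - 0 = 255
Wildcard: 0.0.255.255


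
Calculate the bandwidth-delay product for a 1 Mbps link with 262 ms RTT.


BDP = bandwidth * RTT
= 1 Mbps * 262 ms
= 1 * 1e6 * 262 / 1000 bits
= 262000 bits
= 32750 bytes
= 31.9824 KB
BDP = 262000 bits (32750 bytes)


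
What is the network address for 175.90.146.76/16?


IP:   10101111.01011010.10010010.01001100
Mask: 11111111.11111111.00000000.00000000
AND operation:
Net:  10101111.01011010.00000000.00000000
Network: 175.90.0.0/16


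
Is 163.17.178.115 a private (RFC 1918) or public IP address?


RFC 1918 private ranges:
  10.0.0.0/8 (10.0.0.0 - 10.255.255.255)
  172.16.0.0/12 (172.16.0.0 - 172.31.255.255)
  192.168.0.0/16 (192.168.0.0 - 192.168.255.255)
Public (not in any RFC 1918 range)


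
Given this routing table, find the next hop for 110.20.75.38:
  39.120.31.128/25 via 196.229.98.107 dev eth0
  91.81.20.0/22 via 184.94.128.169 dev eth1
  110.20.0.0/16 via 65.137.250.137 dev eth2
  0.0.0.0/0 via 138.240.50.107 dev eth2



Longest prefix match for 110.20.75.38:
  /25 39.120.31.128: no
  /22 91.81.20.0: no
  /16 110.20.0.0: MATCH
  /0 0.0.0.0: MATCH
Selected: next-hop 65.137.250.137 via eth2 (matched /16)


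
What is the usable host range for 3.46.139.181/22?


Network: 3.46.136.0
Broadcast: 3.46.139.255
First usable = network + 1
Last usable = broadcast - 1
Range: 3.46.136.1 to 3.46.139.254


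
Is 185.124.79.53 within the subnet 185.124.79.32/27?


Subnet network: 185.124.79.32
Test IP AND mask: 185.124.79.32
Yes, 185.124.79.53 is in 185.124.79.32/27


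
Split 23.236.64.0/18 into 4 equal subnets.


New prefix = 18 + 2 = 20
Each subnet has 4096 addresses
  23.236.64.0/20
  23.236.80.0/20
  23.236.96.0/20
  23.236.112.0/20
Subnets: 23.236.64.0/20, 23.236.80.0/20, 23.236.96.0/20, 23.236.112.0/20


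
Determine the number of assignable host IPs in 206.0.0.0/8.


Host bits = 32 - 8 = 24
Total addresses = 2^24 = 16777216
Usable = total - 2 (network and broadcast)
Usable hosts: 16777214


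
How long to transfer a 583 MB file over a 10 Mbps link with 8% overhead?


Effective throughput = 10 * (1 - 8/100) = 9.2 Mbps
File size in Mb = 583 * 8 = 4664 Mb
Time = 4664 / 9.2
Time = 506.9565 seconds


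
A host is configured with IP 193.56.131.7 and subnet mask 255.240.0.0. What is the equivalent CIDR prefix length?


Binary: 11111111.11110000.00000000.00000000
Count leading 1s
Prefix: /12


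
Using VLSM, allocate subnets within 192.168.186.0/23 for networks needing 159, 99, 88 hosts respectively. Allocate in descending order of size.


159 hosts -> /24 (254 usable): 192.168.186.0/24
99 hosts -> /25 (126 usable): 192.168.187.0/25
88 hosts -> /25 (126 usable): 192.168.187.128/25
Allocation: 192.168.186.0/24 (159 hosts, 254 usable); 192.168.187.0/25 (99 hosts, 126 usable); 192.168.187.128/25 (88 hosts, 126 usable)


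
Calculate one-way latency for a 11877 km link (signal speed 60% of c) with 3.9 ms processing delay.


Speed = 0.6 * 3e5 km/s = 180000 km/s
Propagation delay = 11877 / 180000 = 0.066 s = 65.9833 ms
Processing delay = 3.9 ms
Total one-way latency = 69.8833 ms


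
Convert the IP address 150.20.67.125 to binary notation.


150 = 10010110
20 = 00010100
67 = 01000011
125 = 01111101
Binary: 10010110.00010100.01000011.01111101


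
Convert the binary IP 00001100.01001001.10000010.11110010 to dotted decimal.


00001100 = 12
01001001 = 73
10000010 = 130
11110010 = 242
IP: 12.73.130.242


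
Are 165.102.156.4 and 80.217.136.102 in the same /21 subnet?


Mask: 255.255.248.0
165.102.156.4 AND mask = 165.102.152.0
80.217.136.102 AND mask = 80.217.136.0
No, different subnets (165.102.152.0 vs 80.217.136.0)


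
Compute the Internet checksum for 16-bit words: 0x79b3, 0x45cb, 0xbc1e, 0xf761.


Sum all words (with carry folding):
+ 0x79b3 = 0x79b3
+ 0x45cb = 0xbf7e
+ 0xbc1e = 0x7b9d
+ 0xf761 = 0x72ff
One's complement: ~0x72ff
Checksum = 0x8d00


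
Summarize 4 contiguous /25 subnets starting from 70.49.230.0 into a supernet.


Original prefix: /25
Number of subnets: 4 = 2^2
New prefix = 25 - 2 = 23
Supernet: 70.49.230.0/23


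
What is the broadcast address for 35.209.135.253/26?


Network: 35.209.135.192/26
Host bits = 6
Set all host bits to 1:
Broadcast: 35.209.135.255


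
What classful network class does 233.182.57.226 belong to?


First octet: 233
Binary: 11101001
1110xxxx -> Class D (224-239)
Class D (multicast), default mask N/A


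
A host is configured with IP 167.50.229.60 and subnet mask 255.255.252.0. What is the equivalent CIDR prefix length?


Binary: 11111111.11111111.11111100.00000000
Count leading 1s
Prefix: /22


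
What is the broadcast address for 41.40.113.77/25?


Network: 41.40.113.0/25
Host bits = 7
Set all host bits to 1:
Broadcast: 41.40.113.127


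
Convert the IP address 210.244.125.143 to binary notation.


210 = 11010010
244 = 11110100
125 = 01111101
143 = 10001111
Binary: 11010010.11110100.01111101.10001111


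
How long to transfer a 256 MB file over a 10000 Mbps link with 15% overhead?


Effective throughput = 10000 * (1 - 15/100) = 8500 Mbps
File size in Mb = 256 * 8 = 2048 Mb
Time = 2048 / 8500
Time = 0.2409 seconds


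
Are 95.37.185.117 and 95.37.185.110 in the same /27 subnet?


Mask: 255.255.255.224
95.37.185.117 AND mask = 95.37.185.96
95.37.185.110 AND mask = 95.37.185.96
Yes, same subnet (95.37.185.96)


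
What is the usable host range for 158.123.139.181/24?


Network: 158.123.139.0
Broadcast: 158.123.139.255
First usable = network + 1
Last usable = broadcast - 1
Range: 158.123.139.1 to 158.123.139.254


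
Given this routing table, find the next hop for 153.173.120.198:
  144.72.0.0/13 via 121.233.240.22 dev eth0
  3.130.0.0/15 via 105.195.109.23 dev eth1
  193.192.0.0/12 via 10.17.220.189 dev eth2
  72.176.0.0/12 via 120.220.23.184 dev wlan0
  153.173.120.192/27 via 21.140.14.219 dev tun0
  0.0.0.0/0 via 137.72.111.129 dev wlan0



Longest prefix match for 153.173.120.198:
  /13 144.72.0.0: no
  /15 3.130.0.0: no
  /12 193.192.0.0: no
  /12 72.176.0.0: no
  /27 153.173.120.192: MATCH
  /0 0.0.0.0: MATCH
Selected: next-hop 21.140.14.219 via tun0 (matched /27)


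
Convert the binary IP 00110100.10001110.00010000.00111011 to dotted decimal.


00110100 = 52
10001110 = 142
00010000 = 16
00111011 = 59
IP: 52.142.16.59


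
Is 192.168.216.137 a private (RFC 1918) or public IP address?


RFC 1918 private ranges:
  10.0.0.0/8 (10.0.0.0 - 10.255.255.255)
  172.16.0.0/12 (172.16.0.0 - 172.31.255.255)
  192.168.0.0/16 (192.168.0.0 - 192.168.255.255)
Private (in 192.168.0.0/16)


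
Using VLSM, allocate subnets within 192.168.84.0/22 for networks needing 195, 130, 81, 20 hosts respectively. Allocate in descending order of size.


195 hosts -> /24 (254 usable): 192.168.84.0/24
130 hosts -> /24 (254 usable): 192.168.85.0/24
81 hosts -> /25 (126 usable): 192.168.86.0/25
20 hosts -> /27 (30 usable): 192.168.86.128/27
Allocation: 192.168.84.0/24 (195 hosts, 254 usable); 192.168.85.0/24 (130 hosts, 254 usable); 192.168.86.0/25 (81 hosts, 126 usable); 192.168.86.128/27 (20 hosts, 30 usable)


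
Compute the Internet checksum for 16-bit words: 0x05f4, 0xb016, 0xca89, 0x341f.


Sum all words (with carry folding):
+ 0x05f4 = 0x05f4
+ 0xb016 = 0xb60a
+ 0xca89 = 0x8094
+ 0x341f = 0xb4b3
One's complement: ~0xb4b3
Checksum = 0x4b4c


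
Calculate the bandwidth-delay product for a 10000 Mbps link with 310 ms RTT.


BDP = bandwidth * RTT
= 10000 Mbps * 310 ms
= 10000 * 1e6 * 310 / 1000 bits
= 3100000000 bits
= 387500000 bytes
= 378417.9688 KB
BDP = 3100000000 bits (387500000 bytes)


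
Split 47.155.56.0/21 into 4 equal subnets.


New prefix = 21 + 2 = 23
Each subnet has 512 addresses
  47.155.56.0/23
  47.155.58.0/23
  47.155.60.0/23
  47.155.62.0/23
Subnets: 47.155.56.0/23, 47.155.58.0/23, 47.155.60.0/23, 47.155.62.0/23


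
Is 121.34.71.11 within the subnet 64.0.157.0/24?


Subnet network: 64.0.157.0
Test IP AND mask: 121.34.71.0
No, 121.34.71.11 is not in 64.0.157.0/24


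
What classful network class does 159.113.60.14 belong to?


First octet: 159
Binary: 10011111
10xxxxxx -> Class B (128-191)
Class B, default mask 255.255.0.0 (/16)


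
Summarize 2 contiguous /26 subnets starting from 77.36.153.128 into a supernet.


Original prefix: /26
Number of subnets: 2 = 2^1
New prefix = 26 - 1 = 25
Supernet: 77.36.153.128/25


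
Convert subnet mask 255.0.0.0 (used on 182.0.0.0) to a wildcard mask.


Subnet mask: 255.0.0.0
Wildcard = 255.255.255.255 - subnet mask
255 - 255 = 0
255 - 0 = 255
255 - 0 = 255
255 - 0 = 255
Wildcard: 0.255.255.255


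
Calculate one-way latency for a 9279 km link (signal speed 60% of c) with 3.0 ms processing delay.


Speed = 0.6 * 3e5 km/s = 180000 km/s
Propagation delay = 9279 / 180000 = 0.0515 s = 51.55 ms
Processing delay = 3.0 ms
Total one-way latency = 54.55 ms


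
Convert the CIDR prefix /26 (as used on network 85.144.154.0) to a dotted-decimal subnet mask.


/26 means 26 network bits, 6 host bits
Binary: 11111111111111111111111111000000
Mask: 255.255.255.192


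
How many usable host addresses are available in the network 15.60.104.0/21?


Host bits = 32 - 21 = 11
Total addresses = 2^11 = 2048
Usable = total - 2 (network and broadcast)
Usable hosts: 2046


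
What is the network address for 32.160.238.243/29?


IP:   00100000.10100000.11101110.11110011
Mask: 11111111.11111111.11111111.11111000
AND operation:
Net:  00100000.10100000.11101110.11110000
Network: 32.160.238.240/29


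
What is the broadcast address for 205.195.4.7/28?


Network: 205.195.4.0/28
Host bits = 4
Set all host bits to 1:
Broadcast: 205.195.4.15


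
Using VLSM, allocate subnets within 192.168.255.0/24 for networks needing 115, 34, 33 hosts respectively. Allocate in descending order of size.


115 hosts -> /25 (126 usable): 192.168.255.0/25
34 hosts -> /26 (62 usable): 192.168.255.128/26
33 hosts -> /26 (62 usable): 192.168.255.192/26
Allocation: 192.168.255.0/25 (115 hosts, 126 usable); 192.168.255.128/26 (34 hosts, 62 usable); 192.168.255.192/26 (33 hosts, 62 usable)


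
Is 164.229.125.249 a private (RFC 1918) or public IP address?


RFC 1918 private ranges:
  10.0.0.0/8 (10.0.0.0 - 10.255.255.255)
  172.16.0.0/12 (172.16.0.0 - 172.31.255.255)
  192.168.0.0/16 (192.168.0.0 - 192.168.255.255)
Public (not in any RFC 1918 range)


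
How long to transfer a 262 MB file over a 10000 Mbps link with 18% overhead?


Effective throughput = 10000 * (1 - 18/100) = 8200 Mbps
File size in Mb = 262 * 8 = 2096 Mb
Time = 2096 / 8200
Time = 0.2556 seconds


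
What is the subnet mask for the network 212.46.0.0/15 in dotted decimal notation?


/15 means 15 network bits, 17 host bits
Binary: 11111111111111100000000000000000
Mask: 255.254.0.0


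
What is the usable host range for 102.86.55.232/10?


Network: 102.64.0.0
Broadcast: 102.127.255.255
First usable = network + 1
Last usable = broadcast - 1
Range: 102.64.0.1 to 102.127.255.254


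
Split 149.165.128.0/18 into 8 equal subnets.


New prefix = 18 + 3 = 21
Each subnet has 2048 addresses
  149.165.128.0/21
  149.165.136.0/21
  149.165.144.0/21
  149.165.152.0/21
  149.165.160.0/21
  149.165.168.0/21
  149.165.176.0/21
  149.165.184.0/21
Subnets: 149.165.128.0/21, 149.165.136.0/21, 149.165.144.0/21, 149.165.152.0/21, 149.165.160.0/21, 149.165.168.0/21, 149.165.176.0/21, 149.165.184.0/21


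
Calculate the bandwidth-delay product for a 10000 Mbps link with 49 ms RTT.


BDP = bandwidth * RTT
= 10000 Mbps * 49 ms
= 10000 * 1e6 * 49 / 1000 bits
= 490000000 bits
= 61250000 bytes
= 59814.4531 KB
BDP = 490000000 bits (61250000 bytes)


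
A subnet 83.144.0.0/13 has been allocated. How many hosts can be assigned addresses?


Host bits = 32 - 13 = 19
Total addresses = 2^19 = 524288
Usable = total - 2 (network and broadcast)
Usable hosts: 524286


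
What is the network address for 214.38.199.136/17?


IP:   11010110.00100110.11000111.10001000
Mask: 11111111.11111111.10000000.00000000
AND operation:
Net:  11010110.00100110.10000000.00000000
Network: 214.38.128.0/17


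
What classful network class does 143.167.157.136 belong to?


First octet: 143
Binary: 10001111
10xxxxxx -> Class B (128-191)
Class B, default mask 255.255.0.0 (/16)


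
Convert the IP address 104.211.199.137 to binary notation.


104 = 01101000
211 = 11010011
199 = 11000111
137 = 10001001
Binary: 01101000.11010011.11000111.10001001


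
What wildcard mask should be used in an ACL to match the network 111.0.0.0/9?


Subnet mask: 255.128.0.0
Wildcard = 255.255.255.255 - subnet mask
255 - 255 = 0
255 - 128 = 127
255 - 0 = 255
255 - 0 = 255
Wildcard: 0.127.255.255


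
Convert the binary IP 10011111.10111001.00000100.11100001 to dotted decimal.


10011111 = 159
10111001 = 185
00000100 = 4
11100001 = 225
IP: 159.185.4.225


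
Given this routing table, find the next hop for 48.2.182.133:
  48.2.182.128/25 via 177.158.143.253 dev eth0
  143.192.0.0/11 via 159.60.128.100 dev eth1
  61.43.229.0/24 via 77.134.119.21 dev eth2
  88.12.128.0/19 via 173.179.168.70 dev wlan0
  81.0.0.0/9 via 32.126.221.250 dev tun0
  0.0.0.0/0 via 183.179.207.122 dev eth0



Longest prefix match for 48.2.182.133:
  /25 48.2.182.128: MATCH
  /11 143.192.0.0: no
  /24 61.43.229.0: no
  /19 88.12.128.0: no
  /9 81.0.0.0: no
  /0 0.0.0.0: MATCH
Selected: next-hop 177.158.143.253 via eth0 (matched /25)


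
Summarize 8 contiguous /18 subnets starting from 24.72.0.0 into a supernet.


Original prefix: /18
Number of subnets: 8 = 2^3
New prefix = 18 - 3 = 15
Supernet: 24.72.0.0/15


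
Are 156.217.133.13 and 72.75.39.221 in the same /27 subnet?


Mask: 255.255.255.224
156.217.133.13 AND mask = 156.217.133.0
72.75.39.221 AND mask = 72.75.39.192
No, different subnets (156.217.133.0 vs 72.75.39.192)


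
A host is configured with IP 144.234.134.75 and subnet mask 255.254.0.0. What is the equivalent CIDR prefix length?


Binary: 11111111.11111110.00000000.00000000
Count leading 1s
Prefix: /15


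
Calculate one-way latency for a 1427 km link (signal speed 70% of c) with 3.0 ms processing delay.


Speed = 0.7 * 3e5 km/s = 210000 km/s
Propagation delay = 1427 / 210000 = 0.0068 s = 6.7952 ms
Processing delay = 3.0 ms
Total one-way latency = 9.7952 ms


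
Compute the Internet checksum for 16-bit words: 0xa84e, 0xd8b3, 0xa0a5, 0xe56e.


Sum all words (with carry folding):
+ 0xa84e = 0xa84e
+ 0xd8b3 = 0x8102
+ 0xa0a5 = 0x21a8
+ 0xe56e = 0x0717
One's complement: ~0x0717
Checksum = 0xf8e8


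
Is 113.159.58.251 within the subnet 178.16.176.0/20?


Subnet network: 178.16.176.0
Test IP AND mask: 113.159.48.0
No, 113.159.58.251 is not in 178.16.176.0/20


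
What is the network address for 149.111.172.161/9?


IP:   10010101.01101111.10101100.10100001
Mask: 11111111.10000000.00000000.00000000
AND operation:
Net:  10010101.00000000.00000000.00000000
Network: 149.0.0.0/9


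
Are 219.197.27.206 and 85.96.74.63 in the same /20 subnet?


Mask: 255.255.240.0
219.197.27.206 AND mask = 219.197.16.0
85.96.74.63 AND mask = 85.96.64.0
No, different subnets (219.197.16.0 vs 85.96.64.0)


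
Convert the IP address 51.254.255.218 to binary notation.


51 = 00110011
254 = 11111110
255 = 11111111
218 = 11011010
Binary: 00110011.11111110.11111111.11011010


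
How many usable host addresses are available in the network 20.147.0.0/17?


Host bits = 32 - 17 = 15
Total addresses = 2^15 = 32768
Usable = total - 2 (network and broadcast)
Usable hosts: 32766


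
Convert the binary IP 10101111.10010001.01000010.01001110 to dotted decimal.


10101111 = 175
10010001 = 145
01000010 = 66
01001110 = 78
IP: 175.145.66.78


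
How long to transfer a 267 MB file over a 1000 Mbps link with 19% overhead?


Effective throughput = 1000 * (1 - 19/100) = 810 Mbps
File size in Mb = 267 * 8 = 2136 Mb
Time = 2136 / 810
Time = 2.637 seconds


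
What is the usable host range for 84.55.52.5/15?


Network: 84.54.0.0
Broadcast: 84.55.255.255
First usable = network + 1
Last usable = broadcast - 1
Range: 84.54.0.1 to 84.55.255.254


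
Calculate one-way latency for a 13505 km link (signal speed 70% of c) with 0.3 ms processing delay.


Speed = 0.7 * 3e5 km/s = 210000 km/s
Propagation delay = 13505 / 210000 = 0.0643 s = 64.3095 ms
Processing delay = 0.3 ms
Total one-way latency = 64.6095 ms


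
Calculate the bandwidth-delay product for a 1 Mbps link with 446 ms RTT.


BDP = bandwidth * RTT
= 1 Mbps * 446 ms
= 1 * 1e6 * 446 / 1000 bits
= 446000 bits
= 55750 bytes
= 54.4434 KB
BDP = 446000 bits (55750 bytes)


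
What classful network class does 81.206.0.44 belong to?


First octet: 81
Binary: 01010001
0xxxxxxx -> Class A (1-126)
Class A, default mask 255.0.0.0 (/8)


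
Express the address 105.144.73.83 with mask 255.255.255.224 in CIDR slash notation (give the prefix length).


Binary: 11111111.11111111.11111111.11100000
Count leading 1s
Prefix: /27


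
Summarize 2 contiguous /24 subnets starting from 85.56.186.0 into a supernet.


Original prefix: /24
Number of subnets: 2 = 2^1
New prefix = 24 - 1 = 23
Supernet: 85.56.186.0/23


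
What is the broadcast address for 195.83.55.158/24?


Network: 195.83.55.0/24
Host bits = 8
Set all host bits to 1:
Broadcast: 195.83.55.255


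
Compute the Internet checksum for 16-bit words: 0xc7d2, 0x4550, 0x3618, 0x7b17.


Sum all words (with carry folding):
+ 0xc7d2 = 0xc7d2
+ 0x4550 = 0x0d23
+ 0x3618 = 0x433b
+ 0x7b17 = 0xbe52
One's complement: ~0xbe52
Checksum = 0x41ad


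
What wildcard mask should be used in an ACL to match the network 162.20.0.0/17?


Subnet mask: 255.255.128.0
Wildcard = 255.255.255.255 - subnet mask
255 - 255 = 0
255 - 255 = 0
255 - 128 = 127
255 - 0 = 255
Wildcard: 0.0.127.255


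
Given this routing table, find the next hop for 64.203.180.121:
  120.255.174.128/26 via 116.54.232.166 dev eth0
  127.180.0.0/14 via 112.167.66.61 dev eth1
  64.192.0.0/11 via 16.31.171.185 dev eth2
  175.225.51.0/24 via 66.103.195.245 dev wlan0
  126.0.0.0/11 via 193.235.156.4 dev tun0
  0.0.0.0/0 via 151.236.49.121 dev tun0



Longest prefix match for 64.203.180.121:
  /26 120.255.174.128: no
  /14 127.180.0.0: no
  /11 64.192.0.0: MATCH
  /24 175.225.51.0: no
  /11 126.0.0.0: no
  /0 0.0.0.0: MATCH
Selected: next-hop 16.31.171.185 via eth2 (matched /11)


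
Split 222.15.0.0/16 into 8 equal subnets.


New prefix = 16 + 3 = 19
Each subnet has 8192 addresses
  222.15.0.0/19
  222.15.32.0/19
  222.15.64.0/19
  222.15.96.0/19
  222.15.128.0/19
  222.15.160.0/19
  222.15.192.0/19
  222.15.224.0/19
Subnets: 222.15.0.0/19, 222.15.32.0/19, 222.15.64.0/19, 222.15.96.0/19, 222.15.128.0/19, 222.15.160.0/19, 222.15.192.0/19, 222.15.224.0/19


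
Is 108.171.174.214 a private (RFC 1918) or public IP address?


RFC 1918 private ranges:
  10.0.0.0/8 (10.0.0.0 - 10.255.255.255)
  172.16.0.0/12 (172.16.0.0 - 172.31.255.255)
  192.168.0.0/16 (192.168.0.0 - 192.168.255.255)
Public (not in any RFC 1918 range)


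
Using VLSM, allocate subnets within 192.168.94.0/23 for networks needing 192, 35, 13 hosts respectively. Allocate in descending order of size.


192 hosts -> /24 (254 usable): 192.168.94.0/24
35 hosts -> /26 (62 usable): 192.168.95.0/26
13 hosts -> /28 (14 usable): 192.168.95.64/28
Allocation: 192.168.94.0/24 (192 hosts, 254 usable); 192.168.95.0/26 (35 hosts, 62 usable); 192.168.95.64/28 (13 hosts, 14 usable)


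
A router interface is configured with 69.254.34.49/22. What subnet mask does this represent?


/22 means 22 network bits, 10 host bits
Binary: 11111111111111111111110000000000
Mask: 255.255.252.0


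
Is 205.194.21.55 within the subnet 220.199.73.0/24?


Subnet network: 220.199.73.0
Test IP AND mask: 205.194.21.0
No, 205.194.21.55 is not in 220.199.73.0/24


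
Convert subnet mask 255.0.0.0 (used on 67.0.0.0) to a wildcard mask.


Subnet mask: 255.0.0.0
Wildcard = 255.255.255.255 - subnet mask
255 - 255 = 0
255 - 0 = 255
255 - 0 = 255
255 - 0 = 255
Wildcard: 0.255.255.255


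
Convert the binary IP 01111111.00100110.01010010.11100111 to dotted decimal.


01111111 = 127
00100110 = 38
01010010 = 82
11100111 = 231
IP: 127.38.82.231


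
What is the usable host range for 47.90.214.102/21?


Network: 47.90.208.0
Broadcast: 47.90.215.255
First usable = network + 1
Last usable = broadcast - 1
Range: 47.90.208.1 to 47.90.215.254


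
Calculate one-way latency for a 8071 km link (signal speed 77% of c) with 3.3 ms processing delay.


Speed = 0.77 * 3e5 km/s = 231000 km/s
Propagation delay = 8071 / 231000 = 0.0349 s = 34.9394 ms
Processing delay = 3.3 ms
Total one-way latency = 38.2394 ms


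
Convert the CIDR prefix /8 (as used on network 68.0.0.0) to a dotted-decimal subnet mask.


/8 means 8 network bits, 24 host bits
Binary: 11111111000000000000000000000000
Mask: 255.0.0.0
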